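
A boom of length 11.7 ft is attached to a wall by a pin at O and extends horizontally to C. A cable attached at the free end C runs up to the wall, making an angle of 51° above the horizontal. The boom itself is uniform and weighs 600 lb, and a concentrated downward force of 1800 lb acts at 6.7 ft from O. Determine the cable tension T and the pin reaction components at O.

ΣM about O: T·sin51°·11.7 − 600·5.85 − 1800·6.7 = 0 → T = 15570/(11.7·0.777146) = 1712.38 ≈ 1712 lb.
ΣF_x = 0: O_x − T·cos51° = 0 → O_x = 1712.38 × 0.62932 = 1078 lb.
ΣF_y = 0: O_y + T·sin51° − 600 − 1800 = 0 → O_y = 2400 − 1712.38 × 0.777146 = 1069 lb.

T = 1712 lb, O_x = 1078 lb, O_y = 1069 lb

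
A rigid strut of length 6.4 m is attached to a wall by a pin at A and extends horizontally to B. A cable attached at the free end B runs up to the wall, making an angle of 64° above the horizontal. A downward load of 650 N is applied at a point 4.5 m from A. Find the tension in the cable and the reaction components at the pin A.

T = 508.5 N, A_x = 222.9 N, A_y = 193.0 N

ΣM about A: T·sin64°·6.4 − 650·4.5 = 0 → T = 2925/(6.4·0.898794) = 508.494 ≈ 508.5 N.
ΣF_x = 0: A_x − T·cos64° = 0 → A_x = 508.494 × 0.438371 = 222.9 N.
ΣF_y = 0: A_y + T·sin64° − 650 = 0 → A_y = 650 − 508.494 × 0.898794 = 193.0 N.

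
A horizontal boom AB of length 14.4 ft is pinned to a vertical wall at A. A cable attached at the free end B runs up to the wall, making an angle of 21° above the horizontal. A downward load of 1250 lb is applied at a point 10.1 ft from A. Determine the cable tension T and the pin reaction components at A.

ΣM about A: T·sin21°·14.4 − 1250·10.1 = 0 → T = 12625/(14.4·0.358368) = 2446.47 ≈ 2446 lb.
ΣF_x = 0: A_x − T·cos21° = 0 → A_x = 2446.47 × 0.93358 = 2284 lb.
ΣF_y = 0: A_y + T·sin21° − 1250 = 0 → A_y = 1250 − 2446.47 × 0.358368 = 373.3 lb.

T = 2446 lb, A_x = 2284 lb, A_y = 373.3 lb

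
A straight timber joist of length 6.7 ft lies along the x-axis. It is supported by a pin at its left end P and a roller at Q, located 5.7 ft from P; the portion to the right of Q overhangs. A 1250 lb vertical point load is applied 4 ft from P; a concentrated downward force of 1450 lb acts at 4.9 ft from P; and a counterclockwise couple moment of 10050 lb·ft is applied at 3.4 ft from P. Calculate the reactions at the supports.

P_x = 0, P_y = 2339 lb, Q_y = 360.5 lb

Moments about P: Q_y·5.7 − 1250·4 − 1450·4.9 + 10050 = 0 → Q_y = 2055/5.7 = 360.526 ≈ 360.5 lb.
ΣF_y = 0: P_y + 360.526 − 1250 − 1450 = 0 → P_y = 2339 lb.
ΣF_x = 0: no horizontal applied forces, so P_x = 0.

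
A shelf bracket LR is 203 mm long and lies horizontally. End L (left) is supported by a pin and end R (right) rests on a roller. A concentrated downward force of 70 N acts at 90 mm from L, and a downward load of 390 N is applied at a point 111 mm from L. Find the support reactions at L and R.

L_x = 0, L_y = 215.7 N, R_y = 244.3 N

ΣM about L: R_y·203 − 70·90 − 390·111 = 0 → R_y = 49590/203 = 244.286 ≈ 244.3 N.
ΣF_y = 0: L_y + 244.286 − 70 − 390 = 0 → L_y = 215.7 N.
ΣF_x = 0: no horizontal applied forces, so L_x = 0.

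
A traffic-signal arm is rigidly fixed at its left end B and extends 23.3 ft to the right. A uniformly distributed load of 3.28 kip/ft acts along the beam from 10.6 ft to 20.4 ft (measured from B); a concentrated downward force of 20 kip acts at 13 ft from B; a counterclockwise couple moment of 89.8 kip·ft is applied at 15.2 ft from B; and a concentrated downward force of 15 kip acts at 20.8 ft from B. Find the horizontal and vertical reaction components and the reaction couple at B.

B_x = 0, B_y = 67.14 kip, M_B = 980.4 kip·ft

Resultant of the distributed load: 3.28 × 9.8 = 32.144 kip at 15.5 ft from B.
ΣF_x = 0: B_x = 0.
ΣF_y = 0: B_y − 3.28·9.8 − 20 − 15 = 0 → B_y = 67.14 kip.
ΣM about B: M_B − (3.28·9.8)·15.5 − 20·13 + 89.8 − 15·20.8 = 0 → M_B = 980.4 kip·ft.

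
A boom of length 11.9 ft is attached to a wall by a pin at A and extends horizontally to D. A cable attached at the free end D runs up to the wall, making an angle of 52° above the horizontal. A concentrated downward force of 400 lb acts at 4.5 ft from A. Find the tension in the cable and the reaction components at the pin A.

T = 192.0 lb, A_x = 118.2 lb, A_y = 248.7 lb

ΣM about A: T·sin52°·11.9 − 400·4.5 = 0 → T = 1800/(11.9·0.788011) = 191.952 ≈ 192.0 lb.
ΣF_x = 0: A_x − T·cos52° = 0 → A_x = 191.952 × 0.615661 = 118.2 lb.
ΣF_y = 0: A_y + T·sin52° − 400 = 0 → A_y = 400 − 191.952 × 0.788011 = 248.7 lb.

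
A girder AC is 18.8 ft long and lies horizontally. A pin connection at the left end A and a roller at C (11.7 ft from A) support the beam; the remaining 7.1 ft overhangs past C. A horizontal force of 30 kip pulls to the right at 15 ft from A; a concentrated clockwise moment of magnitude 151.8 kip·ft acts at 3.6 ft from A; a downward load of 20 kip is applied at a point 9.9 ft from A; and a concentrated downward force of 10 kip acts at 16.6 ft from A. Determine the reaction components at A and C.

A_x = -30.00 kip, A_y = -14.09 kip, C_y = 44.09 kip

Moments about A: C_y·11.7 − 151.8 − 20·9.9 − 10·16.6 = 0 → C_y = 515.8/11.7 = 44.0855 ≈ 44.09 kip.
ΣF_y = 0: A_y + 44.0855 − 20 − 10 = 0 → A_y = -14.09 kip.
ΣF_x = 0: A_x + 30 = 0 → A_x = -30.00 kip.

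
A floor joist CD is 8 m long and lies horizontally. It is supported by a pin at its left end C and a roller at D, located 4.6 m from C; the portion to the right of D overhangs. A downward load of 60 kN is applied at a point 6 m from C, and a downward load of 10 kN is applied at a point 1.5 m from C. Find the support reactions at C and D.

C_x = 0, C_y = -11.52 kN, D_y = 81.52 kN

ΣM about C: D_y·4.6 − 60·6 − 10·1.5 = 0 → D_y = 375/4.6 = 81.5217 ≈ 81.52 kN.
ΣF_y = 0: C_y + 81.5217 − 60 − 10 = 0 → C_y = -11.52 kN.
ΣF_x = 0: no horizontal applied forces, so C_x = 0.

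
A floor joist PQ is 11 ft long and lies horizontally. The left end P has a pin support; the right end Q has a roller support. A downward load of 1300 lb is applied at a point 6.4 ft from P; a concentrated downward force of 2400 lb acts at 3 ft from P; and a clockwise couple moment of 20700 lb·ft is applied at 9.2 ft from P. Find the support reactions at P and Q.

P_x = 0, P_y = 407.3 lb, Q_y = 3293 lb

ΣM about P: Q_y·11 − 1300·6.4 − 2400·3 − 20700 = 0 → Q_y = 36220/11 = 3292.73 ≈ 3293 lb.
ΣF_y = 0: P_y + 3292.73 − 1300 − 2400 = 0 → P_y = 407.3 lb.
ΣF_x = 0: no horizontal applied forces, so P_x = 0.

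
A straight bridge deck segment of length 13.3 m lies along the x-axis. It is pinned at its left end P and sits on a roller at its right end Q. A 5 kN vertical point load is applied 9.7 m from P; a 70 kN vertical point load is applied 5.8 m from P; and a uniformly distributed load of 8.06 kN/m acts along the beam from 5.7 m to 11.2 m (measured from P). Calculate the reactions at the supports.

P_x = 0, P_y = 56.99 kN, Q_y = 62.34 kN

Resultant of the distributed load: 8.06 × 5.5 = 44.33 kN at 8.45 m from P.
ΣM about P: Q_y·13.3 − 5·9.7 − 70·5.8 − (8.06·5.5)·8.45 = 0 → Q_y = 829.0885/13.3 = 62.3375 ≈ 62.34 kN.
ΣF_y = 0: P_y + 62.3375 − 5 − 70 − 8.06·5.5 = 0 → P_y = 56.99 kN.
ΣF_x = 0: no horizontal applied forces, so P_x = 0.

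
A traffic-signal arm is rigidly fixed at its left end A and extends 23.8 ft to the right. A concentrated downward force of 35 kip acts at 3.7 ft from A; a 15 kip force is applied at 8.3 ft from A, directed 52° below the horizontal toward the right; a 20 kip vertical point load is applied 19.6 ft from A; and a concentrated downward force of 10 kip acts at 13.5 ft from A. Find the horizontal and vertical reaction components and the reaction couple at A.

A_x = -9.235 kip, A_y = 76.82 kip, M_A = 754.6 kip·ft

ΣF_x = 0: A_x + 15·cos52° = 0 → A_x = -9.235 kip.
ΣF_y = 0: A_y − 35 − 15·sin52° − 20 − 10 = 0 → A_y = 76.82 kip.
ΣM about A: M_A − 35·3.7 − 15·sin52°·8.3 − 20·19.6 − 10·13.5 = 0 → M_A = 754.6 kip·ft.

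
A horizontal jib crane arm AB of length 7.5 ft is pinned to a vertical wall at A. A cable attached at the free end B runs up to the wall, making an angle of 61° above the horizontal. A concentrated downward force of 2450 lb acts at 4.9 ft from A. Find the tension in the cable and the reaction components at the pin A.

T = 1830 lb, A_x = 887.3 lb, A_y = 849.3 lb

ΣM about A: T·sin61°·7.5 − 2450·4.9 = 0 → T = 12005/(7.5·0.87462) = 1830.13 ≈ 1830 lb.
ΣF_x = 0: A_x − T·cos61° = 0 → A_x = 1830.13 × 0.48481 = 887.3 lb.
ΣF_y = 0: A_y + T·sin61° − 2450 = 0 → A_y = 2450 − 1830.13 × 0.87462 = 849.3 lb.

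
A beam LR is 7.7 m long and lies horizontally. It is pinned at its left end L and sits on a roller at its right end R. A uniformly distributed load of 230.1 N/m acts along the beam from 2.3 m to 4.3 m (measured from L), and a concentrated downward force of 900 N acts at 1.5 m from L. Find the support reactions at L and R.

L_x = 0, L_y = 987.6 N, R_y = 372.6 N

Resultant of the distributed load: 230.1 × 2 = 460.2 N at 3.3 m from L.
Moments about L: R_y·7.7 − (230.1·2)·3.3 − 900·1.5 = 0 → R_y = 2868.66/7.7 = 372.553 ≈ 372.6 N.
ΣF_y = 0: L_y + 372.553 − 230.1·2 − 900 = 0 → L_y = 987.6 N.
ΣF_x = 0: no horizontal applied forces, so L_x = 0.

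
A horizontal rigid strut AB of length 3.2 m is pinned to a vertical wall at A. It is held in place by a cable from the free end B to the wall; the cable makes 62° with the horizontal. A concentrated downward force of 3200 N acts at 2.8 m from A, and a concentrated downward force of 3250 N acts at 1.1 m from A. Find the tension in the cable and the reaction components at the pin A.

T = 4436 N, A_x = 2083 N, A_y = 2533 N

ΣM about A: T·sin62°·3.2 − 3200·2.8 − 3250·1.1 = 0 → T = 12535/(3.2·0.882948) = 4436.49 ≈ 4436 N.
ΣF_x = 0: A_x − T·cos62° = 0 → A_x = 4436.49 × 0.469472 = 2083 N.
ΣF_y = 0: A_y + T·sin62° − 3200 − 3250 = 0 → A_y = 6450 − 4436.49 × 0.882948 = 2533 N.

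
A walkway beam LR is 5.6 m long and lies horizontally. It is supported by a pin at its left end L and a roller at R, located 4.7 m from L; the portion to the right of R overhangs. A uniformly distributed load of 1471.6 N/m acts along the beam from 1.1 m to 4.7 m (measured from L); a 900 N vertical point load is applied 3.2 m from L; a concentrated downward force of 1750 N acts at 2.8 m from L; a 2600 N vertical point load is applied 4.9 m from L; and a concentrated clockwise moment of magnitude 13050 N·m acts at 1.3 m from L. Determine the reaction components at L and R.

Resultant of the distributed load: 1471.6 × 3.6 = 5297.76 N at 2.9 m from L.
ΣM about L: R_y·4.7 − (1471.6·3.6)·2.9 − 900·3.2 − 1750·2.8 − 2600·4.9 − 13050 = 0 → R_y = 48933.504/4.7 = 10411.4 ≈ 10410 N.
ΣF_y = 0: L_y + 10411.4 − 1471.6·3.6 − 900 − 1750 − 2600 = 0 → L_y = 136.4 N.
ΣF_x = 0: no horizontal applied forces, so L_x = 0.

L_x = 0, L_y = 136.4 N, R_y = 10410 N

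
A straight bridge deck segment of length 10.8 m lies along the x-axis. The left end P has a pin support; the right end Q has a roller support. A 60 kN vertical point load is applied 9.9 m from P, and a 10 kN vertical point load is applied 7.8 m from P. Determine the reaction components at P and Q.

Moments about P: Q_y·10.8 − 60·9.9 − 10·7.8 = 0 → Q_y = 672/10.8 = 62.2222 ≈ 62.22 kN.
ΣF_y = 0: P_y + 62.2222 − 60 − 10 = 0 → P_y = 7.778 kN.
ΣF_x = 0: no horizontal applied forces, so P_x = 0.

P_x = 0, P_y = 7.778 kN, Q_y = 62.22 kN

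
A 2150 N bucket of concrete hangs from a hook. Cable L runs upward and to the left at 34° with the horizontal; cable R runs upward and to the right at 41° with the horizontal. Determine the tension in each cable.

ΣF_x = 0: −T_L·cos34° + T_R·cos41° = 0 → T_R = 1.09849·T_L.
ΣF_y = 0: T_L·sin34° + T_R·sin41° = 2150.
Substitute: T_L·(0.559193 + 1.09849·0.656059) = 2150 → T_L = 1679.86 ≈ 1680 N.
Then T_R = 1.09849 × 1679.86 = 1845 N.

T_L = 1680 N, T_R = 1845 N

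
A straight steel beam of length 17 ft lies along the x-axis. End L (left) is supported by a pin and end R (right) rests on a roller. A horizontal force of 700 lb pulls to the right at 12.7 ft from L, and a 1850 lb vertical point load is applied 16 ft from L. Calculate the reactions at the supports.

Moments about L: R_y·17 − 1850·16 = 0 → R_y = 29600/17 = 1741.18 ≈ 1741 lb.
ΣF_y = 0: L_y + 1741.18 − 1850 = 0 → L_y = 108.8 lb.
ΣF_x = 0: L_x + 700 = 0 → L_x = -700.0 lb.

L_x = -700.0 lb, L_y = 108.8 lb, R_y = 1741 lb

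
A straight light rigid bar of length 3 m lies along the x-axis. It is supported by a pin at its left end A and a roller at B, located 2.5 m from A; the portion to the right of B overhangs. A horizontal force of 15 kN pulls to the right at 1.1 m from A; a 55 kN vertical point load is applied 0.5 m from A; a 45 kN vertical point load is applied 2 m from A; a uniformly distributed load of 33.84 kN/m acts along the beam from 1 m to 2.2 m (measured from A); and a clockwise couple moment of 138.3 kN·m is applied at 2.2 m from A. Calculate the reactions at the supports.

Resultant of the distributed load: 33.84 × 1.2 = 40.608 kN at 1.6 m from A.
ΣM about A: B_y·2.5 − 55·0.5 − 45·2 − (33.84·1.2)·1.6 − 138.3 = 0 → B_y = 320.7728/2.5 = 128.309 ≈ 128.3 kN.
ΣF_y = 0: A_y + 128.309 − 55 − 45 − 33.84·1.2 = 0 → A_y = 12.30 kN.
ΣF_x = 0: A_x + 15 = 0 → A_x = -15.00 kN.

A_x = -15.00 kN, A_y = 12.30 kN, B_y = 128.3 kN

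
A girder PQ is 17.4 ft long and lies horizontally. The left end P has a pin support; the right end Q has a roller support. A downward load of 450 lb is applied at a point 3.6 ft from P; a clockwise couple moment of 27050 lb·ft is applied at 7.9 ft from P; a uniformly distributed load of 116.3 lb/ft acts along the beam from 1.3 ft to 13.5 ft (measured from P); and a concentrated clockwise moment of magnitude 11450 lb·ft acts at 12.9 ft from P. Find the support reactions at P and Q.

Resultant of the distributed load: 116.3 × 12.2 = 1418.86 lb at 7.4 ft from P.
ΣM about P: Q_y·17.4 − 450·3.6 − 27050 − (116.3·12.2)·7.4 − 11450 = 0 → Q_y = 50619.564/17.4 = 2909.17 ≈ 2909 lb.
ΣF_y = 0: P_y + 2909.17 − 450 − 116.3·12.2 = 0 → P_y = -1040 lb.
ΣF_x = 0: no horizontal applied forces, so P_x = 0.

P_x = 0, P_y = -1040 lb, Q_y = 2909 lb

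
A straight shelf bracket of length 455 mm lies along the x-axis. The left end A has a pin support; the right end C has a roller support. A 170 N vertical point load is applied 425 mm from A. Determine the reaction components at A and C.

A_x = 0, A_y = 11.21 N, C_y = 158.8 N

Moments about A: C_y·455 − 170·425 = 0 → C_y = 72250/455 = 158.791 ≈ 158.8 N.
ΣF_y = 0: A_y + 158.791 − 170 = 0 → A_y = 11.21 N.
ΣF_x = 0: no horizontal applied forces, so A_x = 0.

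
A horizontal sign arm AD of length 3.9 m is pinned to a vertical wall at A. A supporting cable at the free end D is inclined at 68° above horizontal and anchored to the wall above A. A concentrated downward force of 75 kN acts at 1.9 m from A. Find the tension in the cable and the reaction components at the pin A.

T = 39.41 kN, A_x = 14.76 kN, A_y = 38.46 kN

ΣM about A: T·sin68°·3.9 − 75·1.9 = 0 → T = 142.5/(3.9·0.927184) = 39.408 ≈ 39.41 kN.
ΣF_x = 0: A_x − T·cos68° = 0 → A_x = 39.408 × 0.374607 = 14.76 kN.
ΣF_y = 0: A_y + T·sin68° − 75 = 0 → A_y = 75 − 39.408 × 0.927184 = 38.46 kN.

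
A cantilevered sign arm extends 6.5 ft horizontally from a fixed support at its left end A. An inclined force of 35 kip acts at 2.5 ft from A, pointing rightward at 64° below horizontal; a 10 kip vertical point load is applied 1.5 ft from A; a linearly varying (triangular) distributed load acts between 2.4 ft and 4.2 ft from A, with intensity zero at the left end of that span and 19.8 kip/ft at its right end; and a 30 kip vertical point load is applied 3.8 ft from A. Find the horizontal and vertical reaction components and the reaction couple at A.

Resultant of the triangular load: ½ × 19.8 × 1.8 = 17.82 kip, acting at 3.6 ft from A (one-third of the span from the peak).
ΣF_x = 0: A_x + 35·cos64° = 0 → A_x = -15.34 kip.
ΣF_y = 0: A_y − 35·sin64° − 10 − ½·19.8·1.8 − 30 = 0 → A_y = 89.28 kip.
ΣM about A: M_A − 35·sin64°·2.5 − 10·1.5 − (½·19.8·1.8)·3.6 − 30·3.8 = 0 → M_A = 271.8 kip·ft.

A_x = -15.34 kip, A_y = 89.28 kip, M_A = 271.8 kip·ft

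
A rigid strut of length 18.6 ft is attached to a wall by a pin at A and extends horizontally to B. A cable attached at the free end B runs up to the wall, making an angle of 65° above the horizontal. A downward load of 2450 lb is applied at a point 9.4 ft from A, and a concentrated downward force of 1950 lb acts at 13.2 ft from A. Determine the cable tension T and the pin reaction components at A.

ΣM about A: T·sin65°·18.6 − 2450·9.4 − 1950·13.2 = 0 → T = 48770/(18.6·0.906308) = 2893.1 ≈ 2893 lb.
ΣF_x = 0: A_x − T·cos65° = 0 → A_x = 2893.1 × 0.422618 = 1223 lb.
ΣF_y = 0: A_y + T·sin65° − 2450 − 1950 = 0 → A_y = 4400 − 2893.1 × 0.906308 = 1778 lb.

T = 2893 lb, A_x = 1223 lb, A_y = 1778 lb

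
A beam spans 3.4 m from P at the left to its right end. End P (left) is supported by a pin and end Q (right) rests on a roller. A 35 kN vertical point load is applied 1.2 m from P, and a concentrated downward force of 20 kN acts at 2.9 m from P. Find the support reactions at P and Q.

P_x = 0, P_y = 25.59 kN, Q_y = 29.41 kN

ΣM about P: Q_y·3.4 − 35·1.2 − 20·2.9 = 0 → Q_y = 100/3.4 = 29.4118 ≈ 29.41 kN.
ΣF_y = 0: P_y + 29.4118 − 35 − 20 = 0 → P_y = 25.59 kN.
ΣF_x = 0: no horizontal applied forces, so P_x = 0.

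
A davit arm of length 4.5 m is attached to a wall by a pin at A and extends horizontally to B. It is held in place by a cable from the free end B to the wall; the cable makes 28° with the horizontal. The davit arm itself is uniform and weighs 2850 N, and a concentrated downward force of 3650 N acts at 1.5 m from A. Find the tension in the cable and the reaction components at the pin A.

ΣM about A: T·sin28°·4.5 − 2850·2.25 − 3650·1.5 = 0 → T = 11887.5/(4.5·0.469472) = 5626.89 ≈ 5627 N.
ΣF_x = 0: A_x − T·cos28° = 0 → A_x = 5626.89 × 0.882948 = 4968 N.
ΣF_y = 0: A_y + T·sin28° − 2850 − 3650 = 0 → A_y = 6500 − 5626.89 × 0.469472 = 3858 N.

T = 5627 N, A_x = 4968 N, A_y = 3858 N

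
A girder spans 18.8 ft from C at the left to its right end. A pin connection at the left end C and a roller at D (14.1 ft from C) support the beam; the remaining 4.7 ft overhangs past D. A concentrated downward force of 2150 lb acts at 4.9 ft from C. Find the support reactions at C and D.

ΣM about C: D_y·14.1 − 2150·4.9 = 0 → D_y = 10535/14.1 = 747.163 ≈ 747.2 lb.
ΣF_y = 0: C_y + 747.163 − 2150 = 0 → C_y = 1403 lb.
ΣF_x = 0: no horizontal applied forces, so C_x = 0.

C_x = 0, C_y = 1403 lb, D_y = 747.2 lb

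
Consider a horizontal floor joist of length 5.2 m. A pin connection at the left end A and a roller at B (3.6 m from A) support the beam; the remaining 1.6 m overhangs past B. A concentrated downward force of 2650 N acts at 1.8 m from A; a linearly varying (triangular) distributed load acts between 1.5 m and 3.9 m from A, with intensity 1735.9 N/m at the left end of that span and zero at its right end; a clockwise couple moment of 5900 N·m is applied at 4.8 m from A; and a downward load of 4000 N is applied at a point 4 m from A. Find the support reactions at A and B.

Resultant of the triangular load: ½ × 1735.9 × 2.4 = 2083.08 N, acting at 2.3 m from A (one-third of the span from the peak).
Moments about A: B_y·3.6 − 2650·1.8 − (½·1735.9·2.4)·2.3 − 5900 − 4000·4 = 0 → B_y = 31461.084/3.6 = 8739.19 ≈ 8739 N.
ΣF_y = 0: A_y + 8739.19 − 2650 − ½·1735.9·2.4 − 4000 = 0 → A_y = -6.110 N.
ΣF_x = 0: no horizontal applied forces, so A_x = 0.

A_x = 0, A_y = -6.110 N, B_y = 8739 N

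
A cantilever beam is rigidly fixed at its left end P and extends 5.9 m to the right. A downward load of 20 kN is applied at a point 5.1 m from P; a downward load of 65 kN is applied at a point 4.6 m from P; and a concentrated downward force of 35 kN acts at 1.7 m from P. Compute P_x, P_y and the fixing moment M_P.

P_x = 0, P_y = 120.0 kN, M_P = 460.5 kN·m

ΣF_x = 0: P_x = 0.
ΣF_y = 0: P_y − 20 − 65 − 35 = 0 → P_y = 120.0 kN.
ΣM about P: M_P − 20·5.1 − 65·4.6 − 35·1.7 = 0 → M_P = 460.5 kN·m.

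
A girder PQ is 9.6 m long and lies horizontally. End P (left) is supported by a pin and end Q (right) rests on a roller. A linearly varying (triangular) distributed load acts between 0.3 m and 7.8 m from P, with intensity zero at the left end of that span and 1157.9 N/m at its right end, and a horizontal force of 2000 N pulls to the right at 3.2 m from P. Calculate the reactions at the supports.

P_x = -2000 N, P_y = 1945 N, Q_y = 2397 N

Resultant of the triangular load: ½ × 1157.9 × 7.5 = 4342.125 N, acting at 5.3 m from P (one-third of the span from the peak).
ΣM about P: Q_y·9.6 − (½·1157.9·7.5)·5.3 = 0 → Q_y = 23013.2625/9.6 = 2397.21 ≈ 2397 N.
ΣF_y = 0: P_y + 2397.21 − ½·1157.9·7.5 = 0 → P_y = 1945 N.
ΣF_x = 0: P_x + 2000 = 0 → P_x = -2000 N.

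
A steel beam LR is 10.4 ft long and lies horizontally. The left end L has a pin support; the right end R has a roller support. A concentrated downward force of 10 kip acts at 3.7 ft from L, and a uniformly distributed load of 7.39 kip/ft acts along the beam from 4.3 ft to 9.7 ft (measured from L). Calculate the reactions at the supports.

L_x = 0, L_y = 19.49 kip, R_y = 30.42 kip

Resultant of the distributed load: 7.39 × 5.4 = 39.906 kip at 7 ft from L.
Moments about L: R_y·10.4 − 10·3.7 − (7.39·5.4)·7 = 0 → R_y = 316.342/10.4 = 30.4175 ≈ 30.42 kip.
ΣF_y = 0: L_y + 30.4175 − 10 − 7.39·5.4 = 0 → L_y = 19.49 kip.
ΣF_x = 0: no horizontal applied forces, so L_x = 0.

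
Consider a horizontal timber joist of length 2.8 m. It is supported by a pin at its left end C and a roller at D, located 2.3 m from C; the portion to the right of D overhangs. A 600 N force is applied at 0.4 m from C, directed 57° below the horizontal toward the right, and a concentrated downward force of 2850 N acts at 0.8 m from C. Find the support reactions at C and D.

C_x = -326.8 N, C_y = 2274 N, D_y = 1079 N

Taking moments about C: D_y·2.3 − 600·sin57°·0.4 − 2850·0.8 = 0 → D_y = 2481.28/2.3 = 1078.82 ≈ 1079 N.
ΣF_y = 0: C_y + 1078.82 − 600·sin57° − 2850 = 0 → C_y = 2274 N.
ΣF_x = 0: C_x + 600·cos57° = 0 → C_x = -326.8 N.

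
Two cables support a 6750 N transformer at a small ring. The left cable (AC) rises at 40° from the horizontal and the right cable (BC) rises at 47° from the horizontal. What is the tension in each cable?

ΣF_x = 0: −T_AC·cos40° + T_BC·cos47° = 0 → T_BC = 1.12324·T_AC.
ΣF_y = 0: T_AC·sin40° + T_BC·sin47° = 6750.
Substitute: T_AC·(0.642788 + 1.12324·0.731354) = 6750 → T_AC = 4609.79 ≈ 4610 N.
Then T_BC = 1.12324 × 4609.79 = 5178 N.

T_AC = 4610 N, T_BC = 5178 N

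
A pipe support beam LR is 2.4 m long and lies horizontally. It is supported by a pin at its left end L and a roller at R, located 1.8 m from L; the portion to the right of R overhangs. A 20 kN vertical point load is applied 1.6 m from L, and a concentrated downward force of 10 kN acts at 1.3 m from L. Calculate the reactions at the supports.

L_x = 0, L_y = 5.000 kN, R_y = 25.00 kN

Moments about L: R_y·1.8 − 20·1.6 − 10·1.3 = 0 → R_y = 45/1.8 = 25.00 kN.
ΣF_y = 0: L_y + 25 − 20 − 10 = 0 → L_y = 5.000 kN.
ΣF_x = 0: no horizontal applied forces, so L_x = 0.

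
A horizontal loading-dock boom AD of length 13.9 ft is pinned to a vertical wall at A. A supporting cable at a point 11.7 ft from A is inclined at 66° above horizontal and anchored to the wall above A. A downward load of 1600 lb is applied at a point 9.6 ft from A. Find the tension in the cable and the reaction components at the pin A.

T = 1437 lb, A_x = 584.5 lb, A_y = 287.2 lb

ΣM about A: T·sin66°·11.7 − 1600·9.6 = 0 → T = 15360/(11.7·0.913545) = 1437.06 ≈ 1437 lb.
ΣF_x = 0: A_x − T·cos66° = 0 → A_x = 1437.06 × 0.406737 = 584.5 lb.
ΣF_y = 0: A_y + T·sin66° − 1600 = 0 → A_y = 1600 − 1437.06 × 0.913545 = 287.2 lb.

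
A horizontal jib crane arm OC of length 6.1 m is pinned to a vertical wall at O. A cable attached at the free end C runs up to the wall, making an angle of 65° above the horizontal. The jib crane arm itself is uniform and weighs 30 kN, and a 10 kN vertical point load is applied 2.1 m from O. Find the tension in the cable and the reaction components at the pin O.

T = 20.35 kN, O_x = 8.600 kN, O_y = 21.56 kN

ΣM about O: T·sin65°·6.1 − 30·3.05 − 10·2.1 = 0 → T = 112.5/(6.1·0.906308) = 20.3492 ≈ 20.35 kN.
ΣF_x = 0: O_x − T·cos65° = 0 → O_x = 20.3492 × 0.422618 = 8.600 kN.
ΣF_y = 0: O_y + T·sin65° − 30 − 10 = 0 → O_y = 40 − 20.3492 × 0.906308 = 21.56 kN.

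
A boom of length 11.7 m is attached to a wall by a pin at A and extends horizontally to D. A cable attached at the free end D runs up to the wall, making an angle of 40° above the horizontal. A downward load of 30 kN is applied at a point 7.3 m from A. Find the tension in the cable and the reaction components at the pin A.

T = 29.12 kN, A_x = 22.31 kN, A_y = 11.28 kN

ΣM about A: T·sin40°·11.7 − 30·7.3 = 0 → T = 219/(11.7·0.642788) = 29.1199 ≈ 29.12 kN.
ΣF_x = 0: A_x − T·cos40° = 0 → A_x = 29.1199 × 0.766044 = 22.31 kN.
ΣF_y = 0: A_y + T·sin40° − 30 = 0 → A_y = 30 − 29.1199 × 0.642788 = 11.28 kN.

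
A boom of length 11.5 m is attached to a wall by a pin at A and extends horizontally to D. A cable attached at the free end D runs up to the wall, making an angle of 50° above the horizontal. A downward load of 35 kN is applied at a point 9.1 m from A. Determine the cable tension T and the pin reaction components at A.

ΣM about A: T·sin50°·11.5 − 35·9.1 = 0 → T = 318.5/(11.5·0.766044) = 36.1541 ≈ 36.15 kN.
ΣF_x = 0: A_x − T·cos50° = 0 → A_x = 36.1541 × 0.642788 = 23.24 kN.
ΣF_y = 0: A_y + T·sin50° − 35 = 0 → A_y = 35 − 36.1541 × 0.766044 = 7.304 kN.

T = 36.15 kN, A_x = 23.24 kN, A_y = 7.304 kN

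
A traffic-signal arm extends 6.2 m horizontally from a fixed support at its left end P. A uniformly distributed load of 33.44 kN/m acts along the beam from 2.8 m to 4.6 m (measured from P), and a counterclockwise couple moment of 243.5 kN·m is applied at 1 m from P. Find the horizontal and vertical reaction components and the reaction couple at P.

Resultant of the distributed load: 33.44 × 1.8 = 60.192 kN at 3.7 m from P.
ΣF_x = 0: P_x = 0.
ΣF_y = 0: P_y − 33.44·1.8 = 0 → P_y = 60.19 kN.
ΣM about P: M_P − (33.44·1.8)·3.7 + 243.5 = 0 → M_P = -20.79 kN·m.

P_x = 0, P_y = 60.19 kN, M_P = -20.79 kN·m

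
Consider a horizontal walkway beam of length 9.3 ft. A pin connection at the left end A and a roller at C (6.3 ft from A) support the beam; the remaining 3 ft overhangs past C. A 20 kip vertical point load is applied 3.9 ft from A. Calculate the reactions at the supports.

A_x = 0, A_y = 7.619 kip, C_y = 12.38 kip

Moments about A: C_y·6.3 − 20·3.9 = 0 → C_y = 78/6.3 = 12.381 ≈ 12.38 kip.
ΣF_y = 0: A_y + 12.381 − 20 = 0 → A_y = 7.619 kip.
ΣF_x = 0: no horizontal applied forces, so A_x = 0.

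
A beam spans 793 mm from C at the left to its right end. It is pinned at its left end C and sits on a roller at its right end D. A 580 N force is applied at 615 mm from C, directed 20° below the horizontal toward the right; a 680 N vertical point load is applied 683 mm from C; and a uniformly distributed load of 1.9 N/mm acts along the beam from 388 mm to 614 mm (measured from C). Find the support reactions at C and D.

Resultant of the distributed load: 1.9 × 226 = 429.4 N at 501 mm from C.
Taking moments about C: D_y·793 − 580·sin20°·615 − 680·683 − (1.9·226)·501 = 0 → D_y = 801568/793 = 1010.8 ≈ 1011 N.
ΣF_y = 0: C_y + 1010.8 − 580·sin20° − 680 − 1.9·226 = 0 → C_y = 297.0 N.
ΣF_x = 0: C_x + 580·cos20° = 0 → C_x = -545.0 N.

C_x = -545.0 N, C_y = 297.0 N, D_y = 1011 N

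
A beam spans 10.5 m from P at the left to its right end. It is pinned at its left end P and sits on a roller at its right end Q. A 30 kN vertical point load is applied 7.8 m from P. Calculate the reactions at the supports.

ΣM about P: Q_y·10.5 − 30·7.8 = 0 → Q_y = 234/10.5 = 22.2857 ≈ 22.29 kN.
ΣF_y = 0: P_y + 22.2857 − 30 = 0 → P_y = 7.714 kN.
ΣF_x = 0: no horizontal applied forces, so P_x = 0.

P_x = 0, P_y = 7.714 kN, Q_y = 22.29 kN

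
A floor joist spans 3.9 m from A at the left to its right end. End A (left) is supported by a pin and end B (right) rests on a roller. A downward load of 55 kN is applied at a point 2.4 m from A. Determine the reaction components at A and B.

A_x = 0, A_y = 21.15 kN, B_y = 33.85 kN

Moments about A: B_y·3.9 − 55·2.4 = 0 → B_y = 132/3.9 = 33.8462 ≈ 33.85 kN.
ΣF_y = 0: A_y + 33.8462 − 55 = 0 → A_y = 21.15 kN.
ΣF_x = 0: no horizontal applied forces, so A_x = 0.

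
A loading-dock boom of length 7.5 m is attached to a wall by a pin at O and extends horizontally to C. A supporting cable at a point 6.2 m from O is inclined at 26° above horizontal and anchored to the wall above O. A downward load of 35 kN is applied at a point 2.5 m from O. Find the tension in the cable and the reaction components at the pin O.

ΣM about O: T·sin26°·6.2 − 35·2.5 = 0 → T = 87.5/(6.2·0.438371) = 32.194 ≈ 32.19 kN.
ΣF_x = 0: O_x − T·cos26° = 0 → O_x = 32.194 × 0.898794 = 28.94 kN.
ΣF_y = 0: O_y + T·sin26° − 35 = 0 → O_y = 35 − 32.194 × 0.438371 = 20.89 kN.

T = 32.19 kN, O_x = 28.94 kN, O_y = 20.89 kN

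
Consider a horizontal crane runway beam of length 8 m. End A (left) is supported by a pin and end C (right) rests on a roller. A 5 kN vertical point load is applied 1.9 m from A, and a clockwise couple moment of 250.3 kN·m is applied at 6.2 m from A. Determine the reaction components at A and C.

Moments about A: C_y·8 − 5·1.9 − 250.3 = 0 → C_y = 259.8/8 = 32.475 ≈ 32.48 kN.
ΣF_y = 0: A_y + 32.475 − 5 = 0 → A_y = -27.48 kN.
ΣF_x = 0: no horizontal applied forces, so A_x = 0.

A_x = 0, A_y = -27.48 kN, C_y = 32.48 kN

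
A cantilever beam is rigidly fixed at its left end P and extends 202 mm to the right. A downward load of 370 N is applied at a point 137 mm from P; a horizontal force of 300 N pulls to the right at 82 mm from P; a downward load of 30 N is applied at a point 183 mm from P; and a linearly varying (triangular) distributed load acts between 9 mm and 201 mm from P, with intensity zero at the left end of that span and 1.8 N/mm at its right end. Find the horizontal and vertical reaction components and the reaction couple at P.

Resultant of the triangular load: ½ × 1.8 × 192 = 172.8 N, acting at 137 mm from P (one-third of the span from the peak).
ΣF_x = 0: P_x + 300 = 0 → P_x = -300.0 N.
ΣF_y = 0: P_y − 370 − 30 − ½·1.8·192 = 0 → P_y = 572.8 N.
ΣM about P: M_P − 370·137 − 30·183 − (½·1.8·192)·137 = 0 → M_P = 79850 N·mm.

P_x = -300.0 N, P_y = 572.8 N, M_P = 79850 N·mm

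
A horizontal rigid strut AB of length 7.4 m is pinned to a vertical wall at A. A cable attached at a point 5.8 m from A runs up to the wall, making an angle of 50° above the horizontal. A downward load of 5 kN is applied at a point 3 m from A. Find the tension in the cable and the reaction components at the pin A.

ΣM about A: T·sin50°·5.8 − 5·3 = 0 → T = 15/(5.8·0.766044) = 3.37606 ≈ 3.376 kN.
ΣF_x = 0: A_x − T·cos50° = 0 → A_x = 3.37606 × 0.642788 = 2.170 kN.
ΣF_y = 0: A_y + T·sin50° − 5 = 0 → A_y = 5 − 3.37606 × 0.766044 = 2.414 kN.

T = 3.376 kN, A_x = 2.170 kN, A_y = 2.414 kN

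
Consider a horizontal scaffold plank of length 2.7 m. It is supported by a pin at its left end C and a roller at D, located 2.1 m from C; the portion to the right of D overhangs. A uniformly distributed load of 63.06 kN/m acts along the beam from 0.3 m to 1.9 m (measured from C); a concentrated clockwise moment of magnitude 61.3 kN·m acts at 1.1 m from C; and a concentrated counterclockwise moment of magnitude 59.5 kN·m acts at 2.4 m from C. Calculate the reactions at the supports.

Resultant of the distributed load: 63.06 × 1.6 = 100.896 kN at 1.1 m from C.
ΣM about C: D_y·2.1 − (63.06·1.6)·1.1 − 61.3 + 59.5 = 0 → D_y = 112.7856/2.1 = 53.7074 ≈ 53.71 kN.
ΣF_y = 0: C_y + 53.7074 − 63.06·1.6 = 0 → C_y = 47.19 kN.
ΣF_x = 0: no horizontal applied forces, so C_x = 0.

C_x = 0, C_y = 47.19 kN, D_y = 53.71 kN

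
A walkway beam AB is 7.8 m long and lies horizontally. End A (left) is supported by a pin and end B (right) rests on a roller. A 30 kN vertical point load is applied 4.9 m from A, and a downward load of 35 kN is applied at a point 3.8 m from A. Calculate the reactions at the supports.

ΣM about A: B_y·7.8 − 30·4.9 − 35·3.8 = 0 → B_y = 280/7.8 = 35.8974 ≈ 35.90 kN.
ΣF_y = 0: A_y + 35.8974 − 30 − 35 = 0 → A_y = 29.10 kN.
ΣF_x = 0: no horizontal applied forces, so A_x = 0.

A_x = 0, A_y = 29.10 kN, B_y = 35.90 kN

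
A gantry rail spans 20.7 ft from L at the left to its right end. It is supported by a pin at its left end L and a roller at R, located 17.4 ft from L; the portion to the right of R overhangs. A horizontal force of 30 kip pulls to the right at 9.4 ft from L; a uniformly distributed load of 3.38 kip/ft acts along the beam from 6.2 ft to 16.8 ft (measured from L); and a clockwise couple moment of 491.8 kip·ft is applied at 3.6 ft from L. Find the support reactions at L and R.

L_x = -30.00 kip, L_y = -16.12 kip, R_y = 51.94 kip

Resultant of the distributed load: 3.38 × 10.6 = 35.828 kip at 11.5 ft from L.
Moments about L: R_y·17.4 − (3.38·10.6)·11.5 − 491.8 = 0 → R_y = 903.822/17.4 = 51.9438 ≈ 51.94 kip.
ΣF_y = 0: L_y + 51.9438 − 3.38·10.6 = 0 → L_y = -16.12 kip.
ΣF_x = 0: L_x + 30 = 0 → L_x = -30.00 kip.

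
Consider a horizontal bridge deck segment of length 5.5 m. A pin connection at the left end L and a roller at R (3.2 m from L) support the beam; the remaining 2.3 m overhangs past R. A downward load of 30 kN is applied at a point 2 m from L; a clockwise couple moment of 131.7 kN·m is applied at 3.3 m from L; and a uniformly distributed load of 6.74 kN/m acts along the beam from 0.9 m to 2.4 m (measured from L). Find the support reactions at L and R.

L_x = 0, L_y = -25.01 kN, R_y = 65.12 kN

Resultant of the distributed load: 6.74 × 1.5 = 10.11 kN at 1.65 m from L.
Taking moments about L: R_y·3.2 − 30·2 − 131.7 − (6.74·1.5)·1.65 = 0 → R_y = 208.3815/3.2 = 65.1192 ≈ 65.12 kN.
ΣF_y = 0: L_y + 65.1192 − 30 − 6.74·1.5 = 0 → L_y = -25.01 kN.
ΣF_x = 0: no horizontal applied forces, so L_x = 0.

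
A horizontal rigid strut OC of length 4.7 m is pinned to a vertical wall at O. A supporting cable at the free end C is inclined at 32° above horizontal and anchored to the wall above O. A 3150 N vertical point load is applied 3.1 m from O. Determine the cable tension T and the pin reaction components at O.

T = 3921 N, O_x = 3325 N, O_y = 1072 N

ΣM about O: T·sin32°·4.7 − 3150·3.1 = 0 → T = 9765/(4.7·0.529919) = 3920.71 ≈ 3921 N.
ΣF_x = 0: O_x − T·cos32° = 0 → O_x = 3920.71 × 0.848048 = 3325 N.
ΣF_y = 0: O_y + T·sin32° − 3150 = 0 → O_y = 3150 − 3920.71 × 0.529919 = 1072 N.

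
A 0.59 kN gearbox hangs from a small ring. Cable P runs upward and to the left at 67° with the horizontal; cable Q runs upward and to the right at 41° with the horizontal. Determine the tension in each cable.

T_P = 0.4682 kN, T_Q = 0.2424 kN

ΣF_x = 0: −T_P·cos67° + T_Q·cos41° = 0 → T_Q = 0.517724·T_P.
ΣF_y = 0: T_P·sin67° + T_Q·sin41° = 0.59.
Substitute: T_P·(0.920505 + 0.517724·0.656059) = 0.59 → T_P = 0.468194 ≈ 0.4682 kN.
Then T_Q = 0.517724 × 0.468194 = 0.2424 kN.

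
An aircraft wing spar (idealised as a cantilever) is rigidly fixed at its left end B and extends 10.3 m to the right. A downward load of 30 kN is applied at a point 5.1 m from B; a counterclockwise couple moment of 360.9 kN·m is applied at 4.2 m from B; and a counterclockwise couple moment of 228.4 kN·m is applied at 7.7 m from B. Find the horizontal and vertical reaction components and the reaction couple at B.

B_x = 0, B_y = 30.00 kN, M_B = -436.3 kN·m

ΣF_x = 0: B_x = 0.
ΣF_y = 0: B_y − 30 = 0 → B_y = 30.00 kN.
ΣM about B: M_B − 30·5.1 + 360.9 + 228.4 = 0 → M_B = -436.3 kN·m.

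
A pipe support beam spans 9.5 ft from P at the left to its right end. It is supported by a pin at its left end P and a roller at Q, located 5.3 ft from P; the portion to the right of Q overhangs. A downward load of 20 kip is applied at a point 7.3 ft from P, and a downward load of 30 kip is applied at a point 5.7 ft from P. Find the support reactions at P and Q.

Moments about P: Q_y·5.3 − 20·7.3 − 30·5.7 = 0 → Q_y = 317/5.3 = 59.8113 ≈ 59.81 kip.
ΣF_y = 0: P_y + 59.8113 − 20 − 30 = 0 → P_y = -9.811 kip.
ΣF_x = 0: no horizontal applied forces, so P_x = 0.

P_x = 0, P_y = -9.811 kip, Q_y = 59.81 kip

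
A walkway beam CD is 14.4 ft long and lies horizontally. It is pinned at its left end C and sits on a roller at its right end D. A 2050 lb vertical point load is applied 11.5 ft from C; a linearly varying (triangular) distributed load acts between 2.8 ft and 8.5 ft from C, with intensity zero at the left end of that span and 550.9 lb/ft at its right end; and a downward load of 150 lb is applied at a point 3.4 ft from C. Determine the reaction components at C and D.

Resultant of the triangular load: ½ × 550.9 × 5.7 = 1570.065 lb, acting at 6.6 ft from C (one-third of the span from the peak).
ΣM about C: D_y·14.4 − 2050·11.5 − (½·550.9·5.7)·6.6 − 150·3.4 = 0 → D_y = 34447.429/14.4 = 2392.18 ≈ 2392 lb.
ΣF_y = 0: C_y + 2392.18 − 2050 − ½·550.9·5.7 − 150 = 0 → C_y = 1378 lb.
ΣF_x = 0: no horizontal applied forces, so C_x = 0.

C_x = 0, C_y = 1378 lb, D_y = 2392 lb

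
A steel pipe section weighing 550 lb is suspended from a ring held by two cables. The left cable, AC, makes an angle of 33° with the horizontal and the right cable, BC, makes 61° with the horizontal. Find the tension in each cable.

ΣF_x = 0: −T_AC·cos33° + T_BC·cos61° = 0 → T_BC = 1.7299·T_AC.
ΣF_y = 0: T_AC·sin33° + T_BC·sin61° = 550.
Substitute: T_AC·(0.544639 + 1.7299·0.87462) = 550 → T_AC = 267.296 ≈ 267.3 lb.
Then T_BC = 1.7299 × 267.296 = 462.4 lb.

T_AC = 267.3 lb, T_BC = 462.4 lb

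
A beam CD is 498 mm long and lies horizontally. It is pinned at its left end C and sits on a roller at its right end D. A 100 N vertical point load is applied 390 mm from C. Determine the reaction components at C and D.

C_x = 0, C_y = 21.69 N, D_y = 78.31 N

Taking moments about C: D_y·498 − 100·390 = 0 → D_y = 39000/498 = 78.3133 ≈ 78.31 N.
ΣF_y = 0: C_y + 78.3133 − 100 = 0 → C_y = 21.69 N.
ΣF_x = 0: no horizontal applied forces, so C_x = 0.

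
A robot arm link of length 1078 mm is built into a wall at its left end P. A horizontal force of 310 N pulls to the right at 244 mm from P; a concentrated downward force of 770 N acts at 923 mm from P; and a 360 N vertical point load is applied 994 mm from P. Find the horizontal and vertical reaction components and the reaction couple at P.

P_x = -310.0 N, P_y = 1130 N, M_P = 1069000 N·mm

ΣF_x = 0: P_x + 310 = 0 → P_x = -310.0 N.
ΣF_y = 0: P_y − 770 − 360 = 0 → P_y = 1130 N.
ΣM about P: M_P − 770·923 − 360·994 = 0 → M_P = 1069000 N·mm.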